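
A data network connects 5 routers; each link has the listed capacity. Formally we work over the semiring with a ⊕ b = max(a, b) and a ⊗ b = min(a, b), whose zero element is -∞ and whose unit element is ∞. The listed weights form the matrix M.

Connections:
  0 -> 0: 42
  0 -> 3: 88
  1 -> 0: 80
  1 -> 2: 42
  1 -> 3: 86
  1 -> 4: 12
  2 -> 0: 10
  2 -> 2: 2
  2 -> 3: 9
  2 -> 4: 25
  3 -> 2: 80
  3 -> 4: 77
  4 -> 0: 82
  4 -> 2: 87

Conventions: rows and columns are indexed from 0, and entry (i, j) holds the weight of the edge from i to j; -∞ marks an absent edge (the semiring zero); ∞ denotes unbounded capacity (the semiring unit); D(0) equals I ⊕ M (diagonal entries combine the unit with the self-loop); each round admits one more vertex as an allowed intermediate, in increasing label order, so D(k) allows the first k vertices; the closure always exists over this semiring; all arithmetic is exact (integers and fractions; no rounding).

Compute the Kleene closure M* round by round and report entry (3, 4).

D(0):
  [∞, -∞, -∞, 88, -∞]
  [80, ∞, 42, 86, 12]
  [10, -∞, ∞, 9, 25]
  [-∞, -∞, 80, ∞, 77]
  [82, -∞, 87, -∞, ∞]
D(1):
  [∞, -∞, -∞, 88, -∞]
  [80, ∞, 42, 86, 12]
  [10, -∞, ∞, 10, 25]
  [-∞, -∞, 80, ∞, 77]
  [82, -∞, 87, 82, ∞]
D(2):
  [∞, -∞, -∞, 88, -∞]
  [80, ∞, 42, 86, 12]
  [10, -∞, ∞, 10, 25]
  [-∞, -∞, 80, ∞, 77]
  [82, -∞, 87, 82, ∞]
D(3):
  [∞, -∞, -∞, 88, -∞]
  [80, ∞, 42, 86, 25]
  [10, -∞, ∞, 10, 25]
  [10, -∞, 80, ∞, 77]
  [82, -∞, 87, 82, ∞]
D(4):
  [∞, -∞, 80, 88, 77]
  [80, ∞, 80, 86, 77]
  [10, -∞, ∞, 10, 25]
  [10, -∞, 80, ∞, 77]
  [82, -∞, 87, 82, ∞]
D(5):
  [∞, -∞, 80, 88, 77]
  [80, ∞, 80, 86, 77]
  [25, -∞, ∞, 25, 25]
  [77, -∞, 80, ∞, 77]
  [82, -∞, 87, 82, ∞]
Answer: M*[3][4] = 77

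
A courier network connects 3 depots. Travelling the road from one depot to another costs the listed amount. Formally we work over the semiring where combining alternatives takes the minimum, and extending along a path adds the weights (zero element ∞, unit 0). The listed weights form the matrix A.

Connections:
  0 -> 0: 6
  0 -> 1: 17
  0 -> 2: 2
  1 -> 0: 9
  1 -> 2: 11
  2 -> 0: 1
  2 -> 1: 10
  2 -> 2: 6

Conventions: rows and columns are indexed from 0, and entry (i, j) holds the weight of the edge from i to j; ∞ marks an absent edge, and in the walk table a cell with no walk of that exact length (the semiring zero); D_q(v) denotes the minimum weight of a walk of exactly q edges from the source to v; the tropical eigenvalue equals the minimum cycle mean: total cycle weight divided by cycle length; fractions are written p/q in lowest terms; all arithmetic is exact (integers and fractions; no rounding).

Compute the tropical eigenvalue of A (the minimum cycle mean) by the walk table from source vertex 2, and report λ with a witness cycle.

q=0: [∞, ∞, 0]
q=1: [1, 10, 6]
q=2: [7, 16, 3]
q=3: [4, 13, 9]
Optimal cycle mean attained by: cycle 0->2->0, total 2 + 1, length 2.
Answer: λ = 3/2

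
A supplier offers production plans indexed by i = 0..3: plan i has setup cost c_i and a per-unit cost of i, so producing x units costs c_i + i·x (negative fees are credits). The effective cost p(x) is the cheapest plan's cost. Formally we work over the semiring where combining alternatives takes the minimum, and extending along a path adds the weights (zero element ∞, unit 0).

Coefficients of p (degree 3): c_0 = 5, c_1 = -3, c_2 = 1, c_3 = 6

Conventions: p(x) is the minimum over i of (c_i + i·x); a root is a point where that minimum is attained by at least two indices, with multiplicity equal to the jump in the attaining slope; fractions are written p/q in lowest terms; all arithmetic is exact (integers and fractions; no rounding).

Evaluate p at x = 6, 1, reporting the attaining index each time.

p(6) = min(5+0·6=5, -3+1·6=3, 1+2·6=13, 6+3·6=24) = 3 (attained by i=1)
p(1) = min(5+0·1=5, -3+1·1=-2, 1+2·1=3, 6+3·1=9) = -2 (attained by i=1)
Answer: p(6) = 3; p(1) = -2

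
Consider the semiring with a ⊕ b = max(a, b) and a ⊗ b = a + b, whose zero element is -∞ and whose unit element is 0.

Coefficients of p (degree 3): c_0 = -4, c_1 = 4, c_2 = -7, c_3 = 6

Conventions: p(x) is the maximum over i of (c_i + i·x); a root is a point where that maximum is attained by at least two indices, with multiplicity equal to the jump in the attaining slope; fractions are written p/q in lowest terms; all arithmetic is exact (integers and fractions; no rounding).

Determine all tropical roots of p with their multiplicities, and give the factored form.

hull edge (i=0, c=-4) to (i=1, c=4): slope 8, span 1
hull edge (i=1, c=4) to (i=3, c=6): slope 1, span 2
Factored form: p(x) = 6 ⊗ (x ⊕ (-8)) ⊗ (x ⊕ (-1)) ⊗ (x ⊕ (-1))
Answer: roots = -8 (mult 1), -1 (mult 2)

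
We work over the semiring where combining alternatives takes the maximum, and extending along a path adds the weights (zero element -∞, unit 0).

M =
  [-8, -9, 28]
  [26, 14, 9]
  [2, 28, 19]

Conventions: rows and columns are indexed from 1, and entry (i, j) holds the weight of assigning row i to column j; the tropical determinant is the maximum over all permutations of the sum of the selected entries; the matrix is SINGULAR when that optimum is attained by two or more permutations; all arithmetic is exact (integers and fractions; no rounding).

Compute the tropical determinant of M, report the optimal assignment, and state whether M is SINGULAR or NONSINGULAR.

σ = (1, 2, 3): (-8) + 14 + 19 = 25
σ = (1, 3, 2): (-8) + 9 + 28 = 29
σ = (2, 1, 3): (-9) + 26 + 19 = 36
σ = (2, 3, 1): (-9) + 9 + 2 = 2
σ = (3, 1, 2): 28 + 26 + 28 = 82
σ = (3, 2, 1): 28 + 14 + 2 = 44
Optimal value attained by: σ = (3, 1, 2).
Answer: det⊕(M) = 82; verdict: NONSINGULAR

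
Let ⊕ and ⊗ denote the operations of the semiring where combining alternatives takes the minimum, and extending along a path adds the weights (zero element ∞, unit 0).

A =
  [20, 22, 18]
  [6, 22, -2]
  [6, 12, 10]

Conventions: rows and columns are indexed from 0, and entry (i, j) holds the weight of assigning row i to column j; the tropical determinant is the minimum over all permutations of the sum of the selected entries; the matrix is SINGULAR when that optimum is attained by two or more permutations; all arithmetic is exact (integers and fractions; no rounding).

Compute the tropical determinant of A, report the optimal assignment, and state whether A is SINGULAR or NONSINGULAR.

σ = (0, 1, 2): 20 + 22 + 10 = 52
σ = (0, 2, 1): 20 + (-2) + 12 = 30
σ = (1, 0, 2): 22 + 6 + 10 = 38
σ = (1, 2, 0): 22 + (-2) + 6 = 26
σ = (2, 0, 1): 18 + 6 + 12 = 36
σ = (2, 1, 0): 18 + 22 + 6 = 46
Optimal value attained by: σ = (1, 2, 0).
Answer: det⊕(A) = 26; verdict: NONSINGULAR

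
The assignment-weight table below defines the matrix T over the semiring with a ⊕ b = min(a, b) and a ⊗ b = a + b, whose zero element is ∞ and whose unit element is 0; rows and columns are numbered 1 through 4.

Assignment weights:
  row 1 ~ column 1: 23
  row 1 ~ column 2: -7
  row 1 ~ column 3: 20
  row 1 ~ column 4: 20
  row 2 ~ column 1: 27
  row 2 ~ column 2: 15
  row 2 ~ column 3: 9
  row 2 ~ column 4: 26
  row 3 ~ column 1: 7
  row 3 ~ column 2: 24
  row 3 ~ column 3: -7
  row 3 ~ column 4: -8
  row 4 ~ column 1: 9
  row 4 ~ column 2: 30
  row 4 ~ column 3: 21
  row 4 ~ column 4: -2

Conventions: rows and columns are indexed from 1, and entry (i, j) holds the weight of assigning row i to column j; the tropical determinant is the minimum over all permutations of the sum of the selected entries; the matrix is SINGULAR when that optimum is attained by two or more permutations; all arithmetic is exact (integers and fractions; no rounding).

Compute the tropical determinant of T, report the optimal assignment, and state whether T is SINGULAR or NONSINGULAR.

σ = (1, 2, 3, 4): 23 + 15 + (-7) + (-2) = 29
σ = (1, 2, 4, 3): 23 + 15 + (-8) + 21 = 51
σ = (1, 3, 2, 4): 23 + 9 + 24 + (-2) = 54
σ = (1, 3, 4, 2): 23 + 9 + (-8) + 30 = 54
σ = (1, 4, 2, 3): 23 + 26 + 24 + 21 = 94
σ = (1, 4, 3, 2): 23 + 26 + (-7) + 30 = 72
σ = (2, 1, 3, 4): (-7) + 27 + (-7) + (-2) = 11
σ = (2, 1, 4, 3): (-7) + 27 + (-8) + 21 = 33
σ = (2, 3, 1, 4): (-7) + 9 + 7 + (-2) = 7
σ = (2, 3, 4, 1): (-7) + 9 + (-8) + 9 = 3
σ = (2, 4, 1, 3): (-7) + 26 + 7 + 21 = 47
σ = (2, 4, 3, 1): (-7) + 26 + (-7) + 9 = 21
σ = (3, 1, 2, 4): 20 + 27 + 24 + (-2) = 69
σ = (3, 1, 4, 2): 20 + 27 + (-8) + 30 = 69
σ = (3, 2, 1, 4): 20 + 15 + 7 + (-2) = 40
σ = (3, 2, 4, 1): 20 + 15 + (-8) + 9 = 36
σ = (3, 4, 1, 2): 20 + 26 + 7 + 30 = 83
σ = (3, 4, 2, 1): 20 + 26 + 24 + 9 = 79
σ = (4, 1, 2, 3): 20 + 27 + 24 + 21 = 92
σ = (4, 1, 3, 2): 20 + 27 + (-7) + 30 = 70
σ = (4, 2, 1, 3): 20 + 15 + 7 + 21 = 63
σ = (4, 2, 3, 1): 20 + 15 + (-7) + 9 = 37
σ = (4, 3, 1, 2): 20 + 9 + 7 + 30 = 66
σ = (4, 3, 2, 1): 20 + 9 + 24 + 9 = 62
Optimal value attained by: σ = (2, 3, 4, 1).
Answer: det⊕(T) = 3; verdict: NONSINGULAR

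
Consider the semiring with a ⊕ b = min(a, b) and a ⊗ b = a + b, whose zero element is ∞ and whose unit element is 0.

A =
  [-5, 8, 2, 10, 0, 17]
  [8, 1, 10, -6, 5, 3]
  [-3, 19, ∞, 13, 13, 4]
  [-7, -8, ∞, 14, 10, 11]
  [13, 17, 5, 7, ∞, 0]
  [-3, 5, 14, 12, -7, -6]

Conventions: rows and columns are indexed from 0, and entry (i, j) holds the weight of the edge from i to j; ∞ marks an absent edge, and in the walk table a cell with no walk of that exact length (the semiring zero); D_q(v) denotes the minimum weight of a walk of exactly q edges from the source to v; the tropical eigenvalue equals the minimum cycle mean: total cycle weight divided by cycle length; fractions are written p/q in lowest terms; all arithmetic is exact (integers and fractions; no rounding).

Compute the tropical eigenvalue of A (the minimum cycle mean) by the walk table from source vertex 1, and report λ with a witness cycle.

q=0: [∞, 0, ∞, ∞, ∞, ∞]
q=1: [8, 1, 10, -6, 5, 3]
q=2: [-13, -14, 10, -5, -4, -3]
q=3: [-18, -13, -11, -20, -13, -11]
q=4: [-27, -28, -16, -19, -18, -17]
q=5: [-32, -27, -25, -34, -27, -25]
q=6: [-41, -42, -30, -33, -32, -31]
Optimal cycle mean attained by: cycle 1->3->1, total (-6) + (-8), length 2.
Answer: λ = -7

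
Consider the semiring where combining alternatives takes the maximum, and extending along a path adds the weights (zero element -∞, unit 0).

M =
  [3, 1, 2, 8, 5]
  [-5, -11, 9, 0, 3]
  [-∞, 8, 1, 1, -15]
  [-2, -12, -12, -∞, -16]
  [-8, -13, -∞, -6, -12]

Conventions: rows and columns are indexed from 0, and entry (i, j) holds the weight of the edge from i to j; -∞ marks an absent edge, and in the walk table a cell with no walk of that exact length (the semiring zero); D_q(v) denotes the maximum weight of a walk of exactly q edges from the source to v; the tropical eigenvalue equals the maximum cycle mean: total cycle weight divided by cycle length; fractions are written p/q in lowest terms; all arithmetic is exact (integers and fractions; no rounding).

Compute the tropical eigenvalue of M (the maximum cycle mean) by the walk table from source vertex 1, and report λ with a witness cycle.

q=0: [-∞, 0, -∞, -∞, -∞]
q=1: [-5, -11, 9, 0, 3]
q=2: [-2, 17, 10, 10, 0]
q=3: [12, 18, 26, 17, 20]
q=4: [15, 34, 27, 27, 21]
q=5: [29, 35, 43, 34, 37]
Optimal cycle mean attained by: cycle 1->2->1, total 9 + 8, length 2.
Answer: λ = 17/2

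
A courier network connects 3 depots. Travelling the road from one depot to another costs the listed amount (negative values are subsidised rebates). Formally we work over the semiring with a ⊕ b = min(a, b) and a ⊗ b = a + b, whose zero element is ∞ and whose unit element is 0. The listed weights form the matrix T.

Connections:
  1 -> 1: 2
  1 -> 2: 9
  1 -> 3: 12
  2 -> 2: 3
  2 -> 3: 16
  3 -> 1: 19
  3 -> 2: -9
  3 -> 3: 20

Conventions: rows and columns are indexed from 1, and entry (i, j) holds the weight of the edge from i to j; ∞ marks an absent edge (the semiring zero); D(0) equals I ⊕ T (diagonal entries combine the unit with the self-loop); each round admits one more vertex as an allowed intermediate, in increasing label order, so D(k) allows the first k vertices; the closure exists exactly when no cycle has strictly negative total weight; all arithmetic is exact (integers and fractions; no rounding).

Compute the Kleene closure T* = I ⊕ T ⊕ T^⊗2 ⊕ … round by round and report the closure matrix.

D(0):
  [0, 9, 12]
  [∞, 0, 16]
  [19, -9, 0]
D(1):
  [0, 9, 12]
  [∞, 0, 16]
  [19, -9, 0]
D(2):
  [0, 9, 12]
  [∞, 0, 16]
  [19, -9, 0]
D(3):
  [0, 3, 12]
  [35, 0, 16]
  [19, -9, 0]
Answer: T* = [[0, 3, 12], [35, 0, 16], [19, -9, 0]]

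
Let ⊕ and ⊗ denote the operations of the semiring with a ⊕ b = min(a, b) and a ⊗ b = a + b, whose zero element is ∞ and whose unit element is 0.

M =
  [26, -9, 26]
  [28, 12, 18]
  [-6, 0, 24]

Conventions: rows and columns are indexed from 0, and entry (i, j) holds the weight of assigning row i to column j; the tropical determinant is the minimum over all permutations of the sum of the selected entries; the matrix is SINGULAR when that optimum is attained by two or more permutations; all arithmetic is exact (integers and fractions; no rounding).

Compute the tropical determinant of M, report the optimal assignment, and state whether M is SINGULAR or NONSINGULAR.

σ = (0, 1, 2): 26 + 12 + 24 = 62
σ = (0, 2, 1): 26 + 18 + 0 = 44
σ = (1, 0, 2): (-9) + 28 + 24 = 43
σ = (1, 2, 0): (-9) + 18 + (-6) = 3
σ = (2, 0, 1): 26 + 28 + 0 = 54
σ = (2, 1, 0): 26 + 12 + (-6) = 32
Optimal value attained by: σ = (1, 2, 0).
Answer: det⊕(M) = 3; verdict: NONSINGULAR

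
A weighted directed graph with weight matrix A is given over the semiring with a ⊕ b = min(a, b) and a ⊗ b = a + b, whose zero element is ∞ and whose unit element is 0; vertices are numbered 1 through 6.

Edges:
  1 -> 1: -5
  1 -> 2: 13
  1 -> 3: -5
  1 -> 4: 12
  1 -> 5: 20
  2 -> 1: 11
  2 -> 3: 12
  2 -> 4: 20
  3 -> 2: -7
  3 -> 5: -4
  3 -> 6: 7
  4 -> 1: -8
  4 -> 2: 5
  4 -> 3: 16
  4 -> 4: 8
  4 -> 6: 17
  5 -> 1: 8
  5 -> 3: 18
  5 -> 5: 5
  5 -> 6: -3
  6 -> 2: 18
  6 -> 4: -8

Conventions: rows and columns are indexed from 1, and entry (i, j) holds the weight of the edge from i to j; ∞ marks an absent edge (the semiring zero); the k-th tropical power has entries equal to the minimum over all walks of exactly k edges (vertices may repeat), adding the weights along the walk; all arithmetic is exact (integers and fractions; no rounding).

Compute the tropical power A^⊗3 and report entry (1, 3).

A^⊗2:
  [-10, -12, -10, 7, -9, 2]
  [6, 5, 6, 23, 8, 19]
  [4, 25, 5, -1, 1, -7]
  [-13, 5, -13, 4, 12, 23]
  [3, 11, 3, -11, 10, 2]
  [-16, -3, 8, 0, ∞, 9]
A^⊗3:
  [-15, -17, -15, -6, -14, -12]
  [1, -1, 1, 11, 2, 5]
  [-9, -2, -1, -15, 1, -2]
  [-18, -20, -18, -1, -17, -6]
  [-19, -6, -2, -6, -1, 6]
  [-21, -3, -21, -4, 4, 15]
Key observation: the optimum is the walk 1->1->1->3, with weight (-5) + (-5) + (-5) = -15.
Optimal value attained by: walk 1->1->1->3.
Answer: (A^⊗3)[1][3] = -15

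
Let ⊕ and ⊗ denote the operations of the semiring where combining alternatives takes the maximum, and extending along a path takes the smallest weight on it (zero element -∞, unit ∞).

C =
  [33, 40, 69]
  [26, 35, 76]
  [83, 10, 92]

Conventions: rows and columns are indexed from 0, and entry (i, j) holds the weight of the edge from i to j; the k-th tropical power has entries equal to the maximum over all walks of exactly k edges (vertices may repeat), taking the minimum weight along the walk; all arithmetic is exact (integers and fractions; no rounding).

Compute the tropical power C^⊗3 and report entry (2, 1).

C^⊗2:
  [69, 35, 69]
  [76, 35, 76]
  [83, 40, 92]
C^⊗3:
  [69, 40, 69]
  [76, 40, 76]
  [83, 40, 92]
Key observation: the optimum is the walk 2->2->0->1, with weight 92 min 83 min 40 = 40.
Optimal value attained by: walk 2->2->0->1.
Answer: (C^⊗3)[2][1] = 40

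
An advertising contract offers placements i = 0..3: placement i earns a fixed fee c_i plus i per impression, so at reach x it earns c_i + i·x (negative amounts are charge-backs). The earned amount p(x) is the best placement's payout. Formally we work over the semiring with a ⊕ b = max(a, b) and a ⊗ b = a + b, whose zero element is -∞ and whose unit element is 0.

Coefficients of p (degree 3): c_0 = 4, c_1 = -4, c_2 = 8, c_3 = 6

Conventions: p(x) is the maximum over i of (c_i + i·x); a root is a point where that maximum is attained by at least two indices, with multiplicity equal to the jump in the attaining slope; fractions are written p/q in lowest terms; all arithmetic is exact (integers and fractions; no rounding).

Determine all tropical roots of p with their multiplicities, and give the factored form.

hull edge (i=0, c=4) to (i=2, c=8): slope 2, span 2
hull edge (i=2, c=8) to (i=3, c=6): slope -2, span 1
Factored form: p(x) = 6 ⊗ (x ⊕ (-2)) ⊗ (x ⊕ (-2)) ⊗ (x ⊕ 2)
Answer: roots = -2 (mult 2), 2 (mult 1)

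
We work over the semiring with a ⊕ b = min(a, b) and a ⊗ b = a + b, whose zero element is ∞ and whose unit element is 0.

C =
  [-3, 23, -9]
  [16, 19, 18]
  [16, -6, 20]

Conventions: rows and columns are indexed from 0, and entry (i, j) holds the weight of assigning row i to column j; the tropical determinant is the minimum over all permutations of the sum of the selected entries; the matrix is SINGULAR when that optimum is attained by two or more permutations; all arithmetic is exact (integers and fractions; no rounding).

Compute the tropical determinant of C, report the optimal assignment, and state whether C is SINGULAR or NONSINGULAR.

σ = (0, 1, 2): (-3) + 19 + 20 = 36
σ = (0, 2, 1): (-3) + 18 + (-6) = 9
σ = (1, 0, 2): 23 + 16 + 20 = 59
σ = (1, 2, 0): 23 + 18 + 16 = 57
σ = (2, 0, 1): (-9) + 16 + (-6) = 1
σ = (2, 1, 0): (-9) + 19 + 16 = 26
Optimal value attained by: σ = (2, 0, 1).
Answer: det⊕(C) = 1; verdict: NONSINGULAR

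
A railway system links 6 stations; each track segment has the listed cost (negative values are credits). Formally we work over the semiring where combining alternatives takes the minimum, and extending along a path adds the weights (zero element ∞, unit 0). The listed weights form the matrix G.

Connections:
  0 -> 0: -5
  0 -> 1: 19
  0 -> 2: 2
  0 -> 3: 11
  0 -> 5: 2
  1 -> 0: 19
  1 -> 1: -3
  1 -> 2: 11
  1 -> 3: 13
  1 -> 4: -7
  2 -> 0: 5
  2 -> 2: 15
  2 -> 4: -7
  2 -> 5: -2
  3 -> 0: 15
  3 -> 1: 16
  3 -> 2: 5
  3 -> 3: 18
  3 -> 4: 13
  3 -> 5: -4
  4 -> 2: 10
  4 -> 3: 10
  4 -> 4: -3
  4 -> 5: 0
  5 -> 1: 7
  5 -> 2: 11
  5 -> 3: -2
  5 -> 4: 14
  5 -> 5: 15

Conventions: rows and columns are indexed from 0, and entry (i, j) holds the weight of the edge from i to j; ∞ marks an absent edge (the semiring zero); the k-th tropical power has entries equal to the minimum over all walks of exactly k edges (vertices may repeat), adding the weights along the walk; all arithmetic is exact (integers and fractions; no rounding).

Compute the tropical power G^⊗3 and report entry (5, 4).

G^⊗2:
  [-10, 9, -3, 0, -5, -3]
  [14, -6, 3, 3, -10, -7]
  [0, 5, 3, -4, -10, -7]
  [10, 3, 7, -6, -2, 3]
  [15, 7, 7, -2, -6, -3]
  [13, 4, 3, 13, 0, -6]
G^⊗3:
  [-15, 4, -8, -5, -10, -8]
  [8, -9, 0, -9, -13, -10]
  [-5, 0, 0, -9, -13, -10]
  [5, 0, -1, 1, -5, -10]
  [10, 4, 3, -5, -9, -6]
  [8, 1, 5, -8, -4, 0]
Key observation: the optimum is the walk 5->3->2->4, with weight (-2) + 5 + (-7) = -4.
Optimal value attained by: walk 5->3->2->4.
Answer: (G^⊗3)[5][4] = -4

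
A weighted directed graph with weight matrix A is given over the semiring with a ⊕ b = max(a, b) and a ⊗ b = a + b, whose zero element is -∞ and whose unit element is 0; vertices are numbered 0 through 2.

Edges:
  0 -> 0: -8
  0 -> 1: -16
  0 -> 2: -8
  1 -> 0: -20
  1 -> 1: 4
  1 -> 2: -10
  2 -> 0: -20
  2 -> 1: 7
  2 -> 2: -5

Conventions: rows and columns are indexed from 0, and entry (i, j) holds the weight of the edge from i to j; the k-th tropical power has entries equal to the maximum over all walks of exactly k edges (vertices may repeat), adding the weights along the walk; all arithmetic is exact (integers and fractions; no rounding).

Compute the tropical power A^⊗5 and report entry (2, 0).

A^⊗2:
  [-16, -1, -13]
  [-16, 8, -6]
  [-13, 11, -3]
A^⊗3:
  [-21, 3, -11]
  [-12, 12, -2]
  [-9, 15, 1]
A^⊗4:
  [-17, 7, -7]
  [-8, 16, 2]
  [-5, 19, 5]
A^⊗5:
  [-13, 11, -3]
  [-4, 20, 6]
  [-1, 23, 9]
Key observation: the optimum is the walk 2->1->1->1->1->0, with weight 7 + 4 + 4 + 4 + (-20) = -1.
Optimal value attained by: walk 2->1->1->1->1->0.
Answer: (A^⊗5)[2][0] = -1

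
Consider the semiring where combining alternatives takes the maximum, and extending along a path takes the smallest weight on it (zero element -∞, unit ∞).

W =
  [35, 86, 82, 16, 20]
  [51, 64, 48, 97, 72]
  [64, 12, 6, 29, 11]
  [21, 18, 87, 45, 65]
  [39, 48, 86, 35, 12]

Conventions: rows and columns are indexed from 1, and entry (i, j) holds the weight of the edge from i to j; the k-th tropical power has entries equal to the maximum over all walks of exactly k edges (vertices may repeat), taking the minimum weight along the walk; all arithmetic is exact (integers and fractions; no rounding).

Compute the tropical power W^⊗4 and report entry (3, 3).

W^⊗2:
  [64, 64, 48, 86, 72]
  [51, 64, 87, 64, 65]
  [35, 64, 64, 29, 29]
  [64, 48, 65, 45, 45]
  [64, 48, 48, 48, 48]
W^⊗3:
  [51, 64, 86, 64, 65]
  [64, 64, 65, 64, 64]
  [64, 64, 48, 64, 64]
  [64, 64, 64, 48, 48]
  [48, 64, 64, 48, 48]
W^⊗4:
  [64, 64, 65, 64, 64]
  [64, 64, 64, 64, 64]
  [51, 64, 64, 64, 64]
  [64, 64, 64, 64, 64]
  [64, 64, 48, 64, 64]
Key observation: the optimum is the walk 3->1->2->4->3, with weight 64 min 86 min 97 min 87 = 64.
Optimal value attained by: walk 3->1->2->4->3.
Answer: (W^⊗4)[3][3] = 64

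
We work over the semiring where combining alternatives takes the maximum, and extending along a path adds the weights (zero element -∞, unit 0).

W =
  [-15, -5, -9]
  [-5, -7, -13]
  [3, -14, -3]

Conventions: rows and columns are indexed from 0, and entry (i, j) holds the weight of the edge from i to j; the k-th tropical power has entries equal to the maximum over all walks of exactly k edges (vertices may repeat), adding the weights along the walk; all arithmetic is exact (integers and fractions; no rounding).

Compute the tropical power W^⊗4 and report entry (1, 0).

W^⊗2:
  [-6, -12, -12]
  [-10, -10, -14]
  [0, -2, -6]
W^⊗3:
  [-9, -11, -15]
  [-11, -15, -17]
  [-3, -5, -9]
W^⊗4:
  [-12, -14, -18]
  [-14, -16, -20]
  [-6, -8, -12]
Key observation: the optimum is the walk 1->0->2->2->0, with weight (-5) + (-9) + (-3) + 3 = -14.
Optimal value attained by: walk 1->0->2->2->0.
Answer: (W^⊗4)[1][0] = -14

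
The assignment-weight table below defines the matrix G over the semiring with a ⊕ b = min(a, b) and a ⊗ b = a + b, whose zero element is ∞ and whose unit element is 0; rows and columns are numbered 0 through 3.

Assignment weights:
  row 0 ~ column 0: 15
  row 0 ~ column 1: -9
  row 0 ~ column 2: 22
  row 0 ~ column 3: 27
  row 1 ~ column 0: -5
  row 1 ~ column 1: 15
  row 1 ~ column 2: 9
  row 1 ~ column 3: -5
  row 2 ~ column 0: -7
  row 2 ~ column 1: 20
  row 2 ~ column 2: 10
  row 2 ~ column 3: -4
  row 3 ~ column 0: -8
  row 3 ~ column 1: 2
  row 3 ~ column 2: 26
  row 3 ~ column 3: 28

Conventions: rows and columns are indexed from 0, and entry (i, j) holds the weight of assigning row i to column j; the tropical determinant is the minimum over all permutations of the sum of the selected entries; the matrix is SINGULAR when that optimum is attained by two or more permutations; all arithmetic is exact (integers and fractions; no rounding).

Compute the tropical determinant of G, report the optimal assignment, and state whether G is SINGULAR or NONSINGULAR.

σ = (0, 1, 2, 3): 15 + 15 + 10 + 28 = 68
σ = (0, 1, 3, 2): 15 + 15 + (-4) + 26 = 52
σ = (0, 2, 1, 3): 15 + 9 + 20 + 28 = 72
σ = (0, 2, 3, 1): 15 + 9 + (-4) + 2 = 22
σ = (0, 3, 1, 2): 15 + (-5) + 20 + 26 = 56
σ = (0, 3, 2, 1): 15 + (-5) + 10 + 2 = 22
σ = (1, 0, 2, 3): (-9) + (-5) + 10 + 28 = 24
σ = (1, 0, 3, 2): (-9) + (-5) + (-4) + 26 = 8
σ = (1, 2, 0, 3): (-9) + 9 + (-7) + 28 = 21
σ = (1, 2, 3, 0): (-9) + 9 + (-4) + (-8) = -12
σ = (1, 3, 0, 2): (-9) + (-5) + (-7) + 26 = 5
σ = (1, 3, 2, 0): (-9) + (-5) + 10 + (-8) = -12
σ = (2, 0, 1, 3): 22 + (-5) + 20 + 28 = 65
σ = (2, 0, 3, 1): 22 + (-5) + (-4) + 2 = 15
σ = (2, 1, 0, 3): 22 + 15 + (-7) + 28 = 58
σ = (2, 1, 3, 0): 22 + 15 + (-4) + (-8) = 25
σ = (2, 3, 0, 1): 22 + (-5) + (-7) + 2 = 12
σ = (2, 3, 1, 0): 22 + (-5) + 20 + (-8) = 29
σ = (3, 0, 1, 2): 27 + (-5) + 20 + 26 = 68
σ = (3, 0, 2, 1): 27 + (-5) + 10 + 2 = 34
σ = (3, 1, 0, 2): 27 + 15 + (-7) + 26 = 61
σ = (3, 1, 2, 0): 27 + 15 + 10 + (-8) = 44
σ = (3, 2, 0, 1): 27 + 9 + (-7) + 2 = 31
σ = (3, 2, 1, 0): 27 + 9 + 20 + (-8) = 48
Optimal value attained by: σ = (1, 2, 3, 0).
Answer: det⊕(G) = -12; verdict: SINGULAR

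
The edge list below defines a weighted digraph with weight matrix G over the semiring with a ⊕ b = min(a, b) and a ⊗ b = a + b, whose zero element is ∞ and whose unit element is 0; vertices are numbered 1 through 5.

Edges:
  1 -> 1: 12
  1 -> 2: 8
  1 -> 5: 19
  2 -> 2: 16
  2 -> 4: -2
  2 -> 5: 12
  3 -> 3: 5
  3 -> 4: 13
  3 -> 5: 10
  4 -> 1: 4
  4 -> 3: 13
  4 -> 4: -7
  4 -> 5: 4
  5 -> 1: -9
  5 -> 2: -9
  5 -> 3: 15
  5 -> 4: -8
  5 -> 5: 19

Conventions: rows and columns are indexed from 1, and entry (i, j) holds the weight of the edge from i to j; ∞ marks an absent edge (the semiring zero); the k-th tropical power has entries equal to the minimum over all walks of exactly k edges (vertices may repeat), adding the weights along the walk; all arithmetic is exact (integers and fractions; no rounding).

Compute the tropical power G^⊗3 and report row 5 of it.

G^⊗2:
  [10, 10, 34, 6, 20]
  [2, 3, 11, -9, 2]
  [1, 1, 10, 2, 15]
  [-5, -5, 6, -14, -3]
  [-4, -1, 5, -15, -4]
G^⊗3:
  [10, 11, 19, -1, 10]
  [-7, -7, 4, -16, -5]
  [6, 6, 15, -5, 6]
  [-12, -12, -1, -21, -10]
  [-13, -13, -2, -22, -11]
Answer: row 5 of G^⊗3 = [-13, -13, -2, -22, -11]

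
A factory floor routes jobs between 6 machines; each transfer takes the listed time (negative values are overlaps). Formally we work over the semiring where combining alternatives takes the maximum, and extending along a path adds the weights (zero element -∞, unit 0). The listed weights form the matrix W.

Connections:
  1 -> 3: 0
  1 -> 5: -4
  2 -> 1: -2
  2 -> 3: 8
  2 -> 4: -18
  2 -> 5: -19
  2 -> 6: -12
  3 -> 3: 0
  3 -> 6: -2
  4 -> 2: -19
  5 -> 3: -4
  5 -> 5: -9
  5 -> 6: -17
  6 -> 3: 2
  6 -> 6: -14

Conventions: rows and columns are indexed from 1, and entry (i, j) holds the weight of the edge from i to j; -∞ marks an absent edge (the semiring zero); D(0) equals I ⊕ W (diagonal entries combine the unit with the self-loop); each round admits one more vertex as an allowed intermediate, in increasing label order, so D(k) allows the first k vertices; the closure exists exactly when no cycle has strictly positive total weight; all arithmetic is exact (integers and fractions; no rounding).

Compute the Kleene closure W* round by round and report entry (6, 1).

D(0):
  [0, -∞, 0, -∞, -4, -∞]
  [-2, 0, 8, -18, -19, -12]
  [-∞, -∞, 0, -∞, -∞, -2]
  [-∞, -19, -∞, 0, -∞, -∞]
  [-∞, -∞, -4, -∞, 0, -17]
  [-∞, -∞, 2, -∞, -∞, 0]
D(1):
  [0, -∞, 0, -∞, -4, -∞]
  [-2, 0, 8, -18, -6, -12]
  [-∞, -∞, 0, -∞, -∞, -2]
  [-∞, -19, -∞, 0, -∞, -∞]
  [-∞, -∞, -4, -∞, 0, -17]
  [-∞, -∞, 2, -∞, -∞, 0]
D(2):
  [0, -∞, 0, -∞, -4, -∞]
  [-2, 0, 8, -18, -6, -12]
  [-∞, -∞, 0, -∞, -∞, -2]
  [-21, -19, -11, 0, -25, -31]
  [-∞, -∞, -4, -∞, 0, -17]
  [-∞, -∞, 2, -∞, -∞, 0]
D(3):
  [0, -∞, 0, -∞, -4, -2]
  [-2, 0, 8, -18, -6, 6]
  [-∞, -∞, 0, -∞, -∞, -2]
  [-21, -19, -11, 0, -25, -13]
  [-∞, -∞, -4, -∞, 0, -6]
  [-∞, -∞, 2, -∞, -∞, 0]
D(4):
  [0, -∞, 0, -∞, -4, -2]
  [-2, 0, 8, -18, -6, 6]
  [-∞, -∞, 0, -∞, -∞, -2]
  [-21, -19, -11, 0, -25, -13]
  [-∞, -∞, -4, -∞, 0, -6]
  [-∞, -∞, 2, -∞, -∞, 0]
D(5):
  [0, -∞, 0, -∞, -4, -2]
  [-2, 0, 8, -18, -6, 6]
  [-∞, -∞, 0, -∞, -∞, -2]
  [-21, -19, -11, 0, -25, -13]
  [-∞, -∞, -4, -∞, 0, -6]
  [-∞, -∞, 2, -∞, -∞, 0]
D(6):
  [0, -∞, 0, -∞, -4, -2]
  [-2, 0, 8, -18, -6, 6]
  [-∞, -∞, 0, -∞, -∞, -2]
  [-21, -19, -11, 0, -25, -13]
  [-∞, -∞, -4, -∞, 0, -6]
  [-∞, -∞, 2, -∞, -∞, 0]
Answer: W*[6][1] = -∞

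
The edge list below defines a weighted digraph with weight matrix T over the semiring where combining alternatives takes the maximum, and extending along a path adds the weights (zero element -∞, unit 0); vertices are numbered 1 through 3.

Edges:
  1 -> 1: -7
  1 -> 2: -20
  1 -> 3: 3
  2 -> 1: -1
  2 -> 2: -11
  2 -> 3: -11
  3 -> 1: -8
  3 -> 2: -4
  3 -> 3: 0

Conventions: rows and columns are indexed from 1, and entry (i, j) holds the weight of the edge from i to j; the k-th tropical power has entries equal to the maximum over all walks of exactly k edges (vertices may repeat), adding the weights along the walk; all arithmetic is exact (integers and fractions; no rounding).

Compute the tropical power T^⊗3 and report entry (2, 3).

T^⊗2:
  [-5, -1, 3]
  [-8, -15, 2]
  [-5, -4, 0]
T^⊗3:
  [-2, -1, 3]
  [-6, -2, 2]
  [-5, -4, 0]
Key observation: the optimum is the walk 2->1->3->3, with weight (-1) + 3 + 0 = 2.
Optimal value attained by: walk 2->1->3->3.
Answer: (T^⊗3)[2][3] = 2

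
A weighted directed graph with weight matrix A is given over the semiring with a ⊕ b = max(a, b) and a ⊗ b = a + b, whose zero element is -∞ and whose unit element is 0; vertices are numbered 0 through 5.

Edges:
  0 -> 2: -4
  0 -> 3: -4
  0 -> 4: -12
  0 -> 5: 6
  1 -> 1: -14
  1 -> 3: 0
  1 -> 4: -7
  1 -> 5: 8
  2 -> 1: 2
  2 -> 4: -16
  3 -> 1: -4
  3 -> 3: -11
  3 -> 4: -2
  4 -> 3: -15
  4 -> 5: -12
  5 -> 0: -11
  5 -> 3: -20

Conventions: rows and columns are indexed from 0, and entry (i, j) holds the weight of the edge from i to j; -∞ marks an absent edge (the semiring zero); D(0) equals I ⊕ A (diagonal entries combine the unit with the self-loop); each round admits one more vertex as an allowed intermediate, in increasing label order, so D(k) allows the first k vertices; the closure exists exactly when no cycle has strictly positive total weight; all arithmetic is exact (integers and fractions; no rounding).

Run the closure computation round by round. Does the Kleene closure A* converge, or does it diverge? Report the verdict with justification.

D(0):
  [0, -∞, -4, -4, -12, 6]
  [-∞, 0, -∞, 0, -7, 8]
  [-∞, 2, 0, -∞, -16, -∞]
  [-∞, -4, -∞, 0, -2, -∞]
  [-∞, -∞, -∞, -15, 0, -12]
  [-11, -∞, -∞, -20, -∞, 0]
D(1):
  [0, -∞, -4, -4, -12, 6]
  [-∞, 0, -∞, 0, -7, 8]
  [-∞, 2, 0, -∞, -16, -∞]
  [-∞, -4, -∞, 0, -2, -∞]
  [-∞, -∞, -∞, -15, 0, -12]
  [-11, -∞, -15, -15, -23, 0]
D(2):
  [0, -∞, -4, -4, -12, 6]
  [-∞, 0, -∞, 0, -7, 8]
  [-∞, 2, 0, 2, -5, 10]
  [-∞, -4, -∞, 0, -2, 4]
  [-∞, -∞, -∞, -15, 0, -12]
  [-11, -∞, -15, -15, -23, 0]
D(3):
  [0, -2, -4, -2, -9, 6]
  [-∞, 0, -∞, 0, -7, 8]
  [-∞, 2, 0, 2, -5, 10]
  [-∞, -4, -∞, 0, -2, 4]
  [-∞, -∞, -∞, -15, 0, -12]
  [-11, -13, -15, -13, -20, 0]
D(4):
  [0, -2, -4, -2, -4, 6]
  [-∞, 0, -∞, 0, -2, 8]
  [-∞, 2, 0, 2, 0, 10]
  [-∞, -4, -∞, 0, -2, 4]
  [-∞, -19, -∞, -15, 0, -11]
  [-11, -13, -15, -13, -15, 0]
D(5):
  [0, -2, -4, -2, -4, 6]
  [-∞, 0, -∞, 0, -2, 8]
  [-∞, 2, 0, 2, 0, 10]
  [-∞, -4, -∞, 0, -2, 4]
  [-∞, -19, -∞, -15, 0, -11]
  [-11, -13, -15, -13, -15, 0]
D(6):
  [0, -2, -4, -2, -4, 6]
  [-3, 0, -7, 0, -2, 8]
  [-1, 2, 0, 2, 0, 10]
  [-7, -4, -11, 0, -2, 4]
  [-22, -19, -26, -15, 0, -11]
  [-11, -13, -15, -13, -15, 0]
Key observation: every diagonal entry stays at the unit through all rounds, so no improving cycle exists.
Answer: CONVERGES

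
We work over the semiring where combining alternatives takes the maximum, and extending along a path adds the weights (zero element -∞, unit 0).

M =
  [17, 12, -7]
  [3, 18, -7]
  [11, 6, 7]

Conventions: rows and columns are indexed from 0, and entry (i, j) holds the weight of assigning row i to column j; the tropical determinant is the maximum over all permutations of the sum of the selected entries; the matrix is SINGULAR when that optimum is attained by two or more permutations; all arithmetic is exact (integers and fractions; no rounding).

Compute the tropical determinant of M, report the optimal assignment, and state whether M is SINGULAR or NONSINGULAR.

σ = (0, 1, 2): 17 + 18 + 7 = 42
σ = (0, 2, 1): 17 + (-7) + 6 = 16
σ = (1, 0, 2): 12 + 3 + 7 = 22
σ = (1, 2, 0): 12 + (-7) + 11 = 16
σ = (2, 0, 1): (-7) + 3 + 6 = 2
σ = (2, 1, 0): (-7) + 18 + 11 = 22
Optimal value attained by: σ = (0, 1, 2).
Answer: det⊕(M) = 42; verdict: NONSINGULAR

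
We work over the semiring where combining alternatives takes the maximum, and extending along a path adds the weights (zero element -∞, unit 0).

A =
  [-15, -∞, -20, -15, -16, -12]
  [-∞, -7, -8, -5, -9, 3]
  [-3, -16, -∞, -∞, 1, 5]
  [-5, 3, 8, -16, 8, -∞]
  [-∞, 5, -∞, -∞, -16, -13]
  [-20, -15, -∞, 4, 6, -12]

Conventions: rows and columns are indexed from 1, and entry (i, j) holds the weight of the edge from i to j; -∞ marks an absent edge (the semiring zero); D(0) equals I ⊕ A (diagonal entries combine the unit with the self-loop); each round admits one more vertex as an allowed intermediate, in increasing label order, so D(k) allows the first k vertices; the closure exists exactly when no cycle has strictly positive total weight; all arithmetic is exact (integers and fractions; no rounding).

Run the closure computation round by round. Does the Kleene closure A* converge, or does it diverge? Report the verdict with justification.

D(0):
  [0, -∞, -20, -15, -16, -12]
  [-∞, 0, -8, -5, -9, 3]
  [-3, -16, 0, -∞, 1, 5]
  [-5, 3, 8, 0, 8, -∞]
  [-∞, 5, -∞, -∞, 0, -13]
  [-20, -15, -∞, 4, 6, 0]
D(1):
  [0, -∞, -20, -15, -16, -12]
  [-∞, 0, -8, -5, -9, 3]
  [-3, -16, 0, -18, 1, 5]
  [-5, 3, 8, 0, 8, -17]
  [-∞, 5, -∞, -∞, 0, -13]
  [-20, -15, -40, 4, 6, 0]
D(2):
  [0, -∞, -20, -15, -16, -12]
  [-∞, 0, -8, -5, -9, 3]
  [-3, -16, 0, -18, 1, 5]
  [-5, 3, 8, 0, 8, 6]
  [-∞, 5, -3, 0, 0, 8]
  [-20, -15, -23, 4, 6, 0]
D(3):
  [0, -36, -20, -15, -16, -12]
  [-11, 0, -8, -5, -7, 3]
  [-3, -16, 0, -18, 1, 5]
  [5, 3, 8, 0, 9, 13]
  [-6, 5, -3, 0, 0, 8]
  [-20, -15, -23, 4, 6, 0]
Detection: at round 4, diagonal entry (5, 5) turns strictly positive.
Key observation: the cycle 5->2->4->3->5 has total weight 5 + (-5) + 8 + 1, which is strictly positive.
Answer: DIVERGES — positive cycle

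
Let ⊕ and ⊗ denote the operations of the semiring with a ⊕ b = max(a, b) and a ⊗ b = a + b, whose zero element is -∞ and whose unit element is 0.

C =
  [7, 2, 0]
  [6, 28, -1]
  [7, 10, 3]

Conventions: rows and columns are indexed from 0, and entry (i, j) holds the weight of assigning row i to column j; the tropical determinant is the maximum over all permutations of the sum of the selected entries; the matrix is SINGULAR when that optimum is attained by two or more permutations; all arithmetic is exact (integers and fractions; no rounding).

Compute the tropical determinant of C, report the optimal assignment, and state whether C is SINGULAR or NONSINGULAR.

σ = (0, 1, 2): 7 + 28 + 3 = 38
σ = (0, 2, 1): 7 + (-1) + 10 = 16
σ = (1, 0, 2): 2 + 6 + 3 = 11
σ = (1, 2, 0): 2 + (-1) + 7 = 8
σ = (2, 0, 1): 0 + 6 + 10 = 16
σ = (2, 1, 0): 0 + 28 + 7 = 35
Optimal value attained by: σ = (0, 1, 2).
Answer: det⊕(C) = 38; verdict: NONSINGULAR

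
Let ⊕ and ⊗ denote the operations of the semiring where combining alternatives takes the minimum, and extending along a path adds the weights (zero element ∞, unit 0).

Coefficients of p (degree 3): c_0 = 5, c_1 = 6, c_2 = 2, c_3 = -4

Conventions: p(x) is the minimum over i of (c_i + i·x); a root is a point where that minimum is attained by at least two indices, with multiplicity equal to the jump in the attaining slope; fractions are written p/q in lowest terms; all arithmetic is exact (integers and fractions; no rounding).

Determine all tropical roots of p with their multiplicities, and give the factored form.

hull edge (i=0, c=5) to (i=3, c=-4): slope -3, span 3
Factored form: p(x) = -4 ⊗ (x ⊕ 3) ⊗ (x ⊕ 3) ⊗ (x ⊕ 3)
Answer: roots = 3 (mult 3)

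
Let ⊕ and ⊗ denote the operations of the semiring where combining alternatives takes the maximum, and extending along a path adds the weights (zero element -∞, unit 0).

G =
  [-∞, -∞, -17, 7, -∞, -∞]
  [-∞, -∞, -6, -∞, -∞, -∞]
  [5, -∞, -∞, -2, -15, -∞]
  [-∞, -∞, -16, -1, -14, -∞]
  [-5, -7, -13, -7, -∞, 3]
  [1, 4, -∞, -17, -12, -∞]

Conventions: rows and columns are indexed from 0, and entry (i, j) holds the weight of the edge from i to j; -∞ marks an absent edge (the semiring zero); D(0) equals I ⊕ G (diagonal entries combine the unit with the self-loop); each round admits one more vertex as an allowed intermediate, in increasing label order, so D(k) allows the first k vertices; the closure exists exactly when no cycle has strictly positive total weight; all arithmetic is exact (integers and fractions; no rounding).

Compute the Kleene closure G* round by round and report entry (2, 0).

D(0):
  [0, -∞, -17, 7, -∞, -∞]
  [-∞, 0, -6, -∞, -∞, -∞]
  [5, -∞, 0, -2, -15, -∞]
  [-∞, -∞, -16, 0, -14, -∞]
  [-5, -7, -13, -7, 0, 3]
  [1, 4, -∞, -17, -12, 0]
D(1):
  [0, -∞, -17, 7, -∞, -∞]
  [-∞, 0, -6, -∞, -∞, -∞]
  [5, -∞, 0, 12, -15, -∞]
  [-∞, -∞, -16, 0, -14, -∞]
  [-5, -7, -13, 2, 0, 3]
  [1, 4, -16, 8, -12, 0]
D(2):
  [0, -∞, -17, 7, -∞, -∞]
  [-∞, 0, -6, -∞, -∞, -∞]
  [5, -∞, 0, 12, -15, -∞]
  [-∞, -∞, -16, 0, -14, -∞]
  [-5, -7, -13, 2, 0, 3]
  [1, 4, -2, 8, -12, 0]
D(3):
  [0, -∞, -17, 7, -32, -∞]
  [-1, 0, -6, 6, -21, -∞]
  [5, -∞, 0, 12, -15, -∞]
  [-11, -∞, -16, 0, -14, -∞]
  [-5, -7, -13, 2, 0, 3]
  [3, 4, -2, 10, -12, 0]
D(4):
  [0, -∞, -9, 7, -7, -∞]
  [-1, 0, -6, 6, -8, -∞]
  [5, -∞, 0, 12, -2, -∞]
  [-11, -∞, -16, 0, -14, -∞]
  [-5, -7, -13, 2, 0, 3]
  [3, 4, -2, 10, -4, 0]
D(5):
  [0, -14, -9, 7, -7, -4]
  [-1, 0, -6, 6, -8, -5]
  [5, -9, 0, 12, -2, 1]
  [-11, -21, -16, 0, -14, -11]
  [-5, -7, -13, 2, 0, 3]
  [3, 4, -2, 10, -4, 0]
D(6):
  [0, 0, -6, 7, -7, -4]
  [-1, 0, -6, 6, -8, -5]
  [5, 5, 0, 12, -2, 1]
  [-8, -7, -13, 0, -14, -11]
  [6, 7, 1, 13, 0, 3]
  [3, 4, -2, 10, -4, 0]
Answer: G*[2][0] = 5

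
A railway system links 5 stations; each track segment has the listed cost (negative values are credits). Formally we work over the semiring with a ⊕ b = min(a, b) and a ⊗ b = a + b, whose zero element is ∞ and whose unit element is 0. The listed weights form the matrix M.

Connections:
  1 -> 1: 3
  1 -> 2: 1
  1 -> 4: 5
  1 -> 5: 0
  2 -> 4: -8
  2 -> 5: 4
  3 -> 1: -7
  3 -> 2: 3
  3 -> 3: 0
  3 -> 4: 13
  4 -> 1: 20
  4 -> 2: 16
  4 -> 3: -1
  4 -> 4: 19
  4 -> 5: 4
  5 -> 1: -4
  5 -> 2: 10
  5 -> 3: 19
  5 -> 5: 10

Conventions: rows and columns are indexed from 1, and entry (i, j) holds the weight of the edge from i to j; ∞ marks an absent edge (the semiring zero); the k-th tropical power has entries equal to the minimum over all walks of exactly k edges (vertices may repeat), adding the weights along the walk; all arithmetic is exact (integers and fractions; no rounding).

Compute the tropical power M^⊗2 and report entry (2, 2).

M^⊗2:
  [-4, 4, 4, -7, 3]
  [0, 8, -9, 11, -4]
  [-7, -6, 0, -5, -7]
  [-8, 2, -1, 8, 14]
  [-1, -3, 19, 1, -4]
Key observation: the optimum is the walk 2->4->2, with weight (-8) + 16 = 8.
Optimal value attained by: walk 2->4->2.
Answer: (M^⊗2)[2][2] = 8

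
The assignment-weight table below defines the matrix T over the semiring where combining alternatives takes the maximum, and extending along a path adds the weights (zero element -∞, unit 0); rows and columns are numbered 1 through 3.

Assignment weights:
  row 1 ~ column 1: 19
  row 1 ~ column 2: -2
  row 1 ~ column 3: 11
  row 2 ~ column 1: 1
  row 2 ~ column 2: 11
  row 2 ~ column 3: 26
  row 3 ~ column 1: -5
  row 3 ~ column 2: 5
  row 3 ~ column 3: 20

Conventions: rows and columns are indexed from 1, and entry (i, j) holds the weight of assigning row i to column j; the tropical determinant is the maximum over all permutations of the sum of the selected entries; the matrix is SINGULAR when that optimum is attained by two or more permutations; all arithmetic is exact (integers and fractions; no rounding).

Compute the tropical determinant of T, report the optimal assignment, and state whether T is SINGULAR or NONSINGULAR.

σ = (1, 2, 3): 19 + 11 + 20 = 50
σ = (1, 3, 2): 19 + 26 + 5 = 50
σ = (2, 1, 3): (-2) + 1 + 20 = 19
σ = (2, 3, 1): (-2) + 26 + (-5) = 19
σ = (3, 1, 2): 11 + 1 + 5 = 17
σ = (3, 2, 1): 11 + 11 + (-5) = 17
Optimal value attained by: σ = (1, 2, 3).
Answer: det⊕(T) = 50; verdict: SINGULAR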